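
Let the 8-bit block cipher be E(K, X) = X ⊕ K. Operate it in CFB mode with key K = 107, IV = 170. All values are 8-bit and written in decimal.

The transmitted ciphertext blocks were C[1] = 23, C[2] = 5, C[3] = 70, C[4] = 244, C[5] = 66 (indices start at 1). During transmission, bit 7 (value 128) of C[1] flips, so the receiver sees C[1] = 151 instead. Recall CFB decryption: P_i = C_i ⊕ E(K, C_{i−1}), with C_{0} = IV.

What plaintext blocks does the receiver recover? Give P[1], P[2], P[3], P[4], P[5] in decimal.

Only C[1] changed, to 151. In CFB, a change in C_i flips the same bit in P_i and garbles P_{i+1}. Decrypting the received ciphertext:
P[1]: E(K, 170) = 193; 151 ⊕ 193 = 86.
P[2]: E(K, 151) = 252; 5 ⊕ 252 = 249.
P[3]: E(K, 5) = 110; 70 ⊕ 110 = 40.
P[4]: E(K, 70) = 45; 244 ⊕ 45 = 217.
P[5]: E(K, 244) = 159; 66 ⊕ 159 = 221.
Blocks that differ from the original plaintext: P[1], P[2].

P[1] = 86, P[2] = 249, P[3] = 40, P[4] = 217, P[5] = 221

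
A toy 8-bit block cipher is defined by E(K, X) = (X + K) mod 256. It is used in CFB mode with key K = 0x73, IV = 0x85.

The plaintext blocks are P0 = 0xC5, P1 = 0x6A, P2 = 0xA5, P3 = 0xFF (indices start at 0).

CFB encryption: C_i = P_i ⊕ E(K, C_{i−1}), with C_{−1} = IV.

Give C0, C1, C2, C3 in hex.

C0 = 0x3D, C1 = 0xDA, C2 = 0xE8, C3 = 0xA4

C0: E(K, 0x85) = 0xF8; 0xC5 ⊕ 0xF8 = 0x3D.
C1: E(K, 0x3D) = 0xB0; 0x6A ⊕ 0xB0 = 0xDA.
C2: E(K, 0xDA) = 0x4D; 0xA5 ⊕ 0x4D = 0xE8.
C3: E(K, 0xE8) = 0x5B; 0xFF ⊕ 0x5B = 0xA4.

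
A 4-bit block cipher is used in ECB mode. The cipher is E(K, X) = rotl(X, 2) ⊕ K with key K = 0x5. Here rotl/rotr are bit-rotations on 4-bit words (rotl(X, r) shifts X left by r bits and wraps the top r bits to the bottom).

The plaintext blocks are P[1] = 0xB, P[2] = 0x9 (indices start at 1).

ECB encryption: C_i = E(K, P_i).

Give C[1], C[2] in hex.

C[1]: E(K, 0xB) = 0xB.
C[2]: E(K, 0x9) = 0x3.

C[1] = 0xB, C[2] = 0x3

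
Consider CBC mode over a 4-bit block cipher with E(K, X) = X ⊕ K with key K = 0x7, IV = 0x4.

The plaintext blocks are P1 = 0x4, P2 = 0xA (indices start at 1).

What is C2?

C2 = 0xA

CBC encryption: C_i = E(K, P_i ⊕ C_{i−1}), with C_{0} = IV.
C1: P1 ⊕ 0x4 = 0x0; E(K, 0x0) = 0x7.
C2: P2 ⊕ 0x7 = 0xD; E(K, 0xD) = 0xA.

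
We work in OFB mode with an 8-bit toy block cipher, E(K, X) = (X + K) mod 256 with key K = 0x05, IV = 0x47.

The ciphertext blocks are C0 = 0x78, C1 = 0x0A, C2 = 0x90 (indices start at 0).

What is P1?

P1 = 0x5B

OFB decryption: S_i = E(K, S_{i−1}) with S_{−1} = IV; P_i = C_i ⊕ S_i.
P0: S = E(K, 0x47) = 0x4C; 0x78 ⊕ 0x4C = 0x34.
P1: S = E(K, 0x4C) = 0x51; 0x0A ⊕ 0x51 = 0x5B.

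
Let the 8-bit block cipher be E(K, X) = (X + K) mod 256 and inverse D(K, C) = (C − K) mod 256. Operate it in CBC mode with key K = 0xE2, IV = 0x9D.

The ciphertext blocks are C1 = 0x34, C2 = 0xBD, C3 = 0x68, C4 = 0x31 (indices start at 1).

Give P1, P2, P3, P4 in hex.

P1 = 0xCF, P2 = 0xEF, P3 = 0x3B, P4 = 0x27

CBC decryption: P_i = D(K, C_i) ⊕ C_{i−1}, with C_{0} = IV.
P1: D(K, 0x34) = 0x52; 0x52 ⊕ 0x9D = 0xCF.
P2: D(K, 0xBD) = 0xDB; 0xDB ⊕ 0x34 = 0xEF.
P3: D(K, 0x68) = 0x86; 0x86 ⊕ 0xBD = 0x3B.
P4: D(K, 0x31) = 0x4F; 0x4F ⊕ 0x68 = 0x27.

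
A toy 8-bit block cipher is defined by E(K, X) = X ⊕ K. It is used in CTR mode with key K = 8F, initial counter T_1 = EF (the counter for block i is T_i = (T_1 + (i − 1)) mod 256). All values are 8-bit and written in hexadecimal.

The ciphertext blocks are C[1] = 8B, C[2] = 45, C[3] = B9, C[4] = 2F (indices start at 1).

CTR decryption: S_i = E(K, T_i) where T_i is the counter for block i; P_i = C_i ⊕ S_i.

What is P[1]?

P[1]: T = EF, S = E(K, T) = 60; 8B ⊕ 60 = EB.

P[1] = EB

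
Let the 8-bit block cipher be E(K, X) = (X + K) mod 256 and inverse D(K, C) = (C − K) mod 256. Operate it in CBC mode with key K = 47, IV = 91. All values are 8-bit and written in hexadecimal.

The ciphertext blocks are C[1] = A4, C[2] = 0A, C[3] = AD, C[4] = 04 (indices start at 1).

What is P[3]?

P[3] = 6C

CBC decryption: P_i = D(K, C_i) ⊕ C_{i−1}, with C_{0} = IV.
P[3]: D(K, AD) = 66; 66 ⊕ 0A = 6C.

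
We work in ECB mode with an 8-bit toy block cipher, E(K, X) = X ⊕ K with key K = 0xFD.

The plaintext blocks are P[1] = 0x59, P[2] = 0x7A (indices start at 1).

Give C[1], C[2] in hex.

C[1] = 0xA4, C[2] = 0x87

ECB encryption: C_i = E(K, P_i).
C[1]: E(K, 0x59) = 0xA4.
C[2]: E(K, 0x7A) = 0x87.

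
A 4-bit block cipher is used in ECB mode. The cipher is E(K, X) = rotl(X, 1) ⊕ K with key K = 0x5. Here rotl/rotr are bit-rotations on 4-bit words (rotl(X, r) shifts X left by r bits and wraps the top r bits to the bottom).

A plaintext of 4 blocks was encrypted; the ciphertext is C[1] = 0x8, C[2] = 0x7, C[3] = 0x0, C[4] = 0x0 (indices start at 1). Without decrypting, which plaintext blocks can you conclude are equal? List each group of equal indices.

P[3] = P[4]

ECB encrypts each block independently with the same key, so equal ciphertext blocks imply equal plaintext blocks.
C[3] = C[4] = 0x0, so P[3] = P[4].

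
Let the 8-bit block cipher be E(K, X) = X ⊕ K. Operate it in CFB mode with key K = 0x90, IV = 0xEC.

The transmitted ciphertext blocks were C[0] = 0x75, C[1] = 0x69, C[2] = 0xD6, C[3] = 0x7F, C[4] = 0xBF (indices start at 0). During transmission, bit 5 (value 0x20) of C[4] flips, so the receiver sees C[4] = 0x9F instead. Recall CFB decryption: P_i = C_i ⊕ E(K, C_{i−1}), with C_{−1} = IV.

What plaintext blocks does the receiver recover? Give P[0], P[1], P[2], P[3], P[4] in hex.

Only C[4] changed, to 0x9F. In CFB, a change in C_i flips the same bit in P_i and garbles P_{i+1}. Decrypting the received ciphertext:
P[0]: E(K, 0xEC) = 0x7C; 0x75 ⊕ 0x7C = 0x09.
P[1]: E(K, 0x75) = 0xE5; 0x69 ⊕ 0xE5 = 0x8C.
P[2]: E(K, 0x69) = 0xF9; 0xD6 ⊕ 0xF9 = 0x2F.
P[3]: E(K, 0xD6) = 0x46; 0x7F ⊕ 0x46 = 0x39.
P[4]: E(K, 0x7F) = 0xEF; 0x9F ⊕ 0xEF = 0x70.
Blocks that differ from the original plaintext: P[4].

P[0] = 0x09, P[1] = 0x8C, P[2] = 0x2F, P[3] = 0x39, P[4] = 0x70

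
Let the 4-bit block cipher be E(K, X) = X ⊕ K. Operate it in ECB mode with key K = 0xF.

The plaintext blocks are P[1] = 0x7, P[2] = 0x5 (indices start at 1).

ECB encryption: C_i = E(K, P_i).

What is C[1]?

C[1] = 0x8

C[1]: E(K, 0x7) = 0x8.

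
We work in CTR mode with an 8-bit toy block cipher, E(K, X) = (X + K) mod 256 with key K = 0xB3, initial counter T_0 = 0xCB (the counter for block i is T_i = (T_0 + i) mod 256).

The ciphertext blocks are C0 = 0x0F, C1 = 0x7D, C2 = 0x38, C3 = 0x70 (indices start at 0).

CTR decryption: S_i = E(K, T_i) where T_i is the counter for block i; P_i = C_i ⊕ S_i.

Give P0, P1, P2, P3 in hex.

P0: T = 0xCB, S = E(K, T) = 0x7E; 0x0F ⊕ 0x7E = 0x71.
P1: T = 0xCC, S = E(K, T) = 0x7F; 0x7D ⊕ 0x7F = 0x02.
P2: T = 0xCD, S = E(K, T) = 0x80; 0x38 ⊕ 0x80 = 0xB8.
P3: T = 0xCE, S = E(K, T) = 0x81; 0x70 ⊕ 0x81 = 0xF1.

P0 = 0x71, P1 = 0x02, P2 = 0xB8, P3 = 0xF1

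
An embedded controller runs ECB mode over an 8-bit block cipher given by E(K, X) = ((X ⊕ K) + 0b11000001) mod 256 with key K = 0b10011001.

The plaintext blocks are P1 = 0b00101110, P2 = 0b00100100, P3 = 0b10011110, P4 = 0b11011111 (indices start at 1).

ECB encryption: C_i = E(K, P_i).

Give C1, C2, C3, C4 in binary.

C1 = 0b01111000, C2 = 0b01111110, C3 = 0b11001000, C4 = 0b00000111

C1: E(K, 0b00101110) = 0b01111000.
C2: E(K, 0b00100100) = 0b01111110.
C3: E(K, 0b10011110) = 0b11001000.
C4: E(K, 0b11011111) = 0b00000111.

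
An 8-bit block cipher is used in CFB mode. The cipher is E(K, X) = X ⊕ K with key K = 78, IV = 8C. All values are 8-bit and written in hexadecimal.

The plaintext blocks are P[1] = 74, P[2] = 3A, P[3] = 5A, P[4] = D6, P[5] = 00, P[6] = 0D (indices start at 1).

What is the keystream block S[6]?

4E

CFB encryption: C_i = P_i ⊕ E(K, C_{i−1}), with C_{0} = IV.
C[1]: E(K, 8C) = F4; 74 ⊕ F4 = 80.
C[2]: E(K, 80) = F8; 3A ⊕ F8 = C2.
C[3]: E(K, C2) = BA; 5A ⊕ BA = E0.
C[4]: E(K, E0) = 98; D6 ⊕ 98 = 4E.
C[5]: E(K, 4E) = 36; 00 ⊕ 36 = 36.
C[6]: E(K, 36) = 4E; 0D ⊕ 4E = 43.
So S[6] = 4E.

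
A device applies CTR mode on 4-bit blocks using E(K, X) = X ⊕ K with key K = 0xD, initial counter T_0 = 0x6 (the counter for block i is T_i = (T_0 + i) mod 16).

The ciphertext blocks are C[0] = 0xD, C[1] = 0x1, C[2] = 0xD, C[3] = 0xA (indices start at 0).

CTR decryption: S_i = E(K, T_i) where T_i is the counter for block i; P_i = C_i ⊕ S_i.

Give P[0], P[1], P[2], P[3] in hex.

P[0] = 0x6, P[1] = 0xB, P[2] = 0x8, P[3] = 0xE

P[0]: T = 0x6, S = E(K, T) = 0xB; 0xD ⊕ 0xB = 0x6.
P[1]: T = 0x7, S = E(K, T) = 0xA; 0x1 ⊕ 0xA = 0xB.
P[2]: T = 0x8, S = E(K, T) = 0x5; 0xD ⊕ 0x5 = 0x8.
P[3]: T = 0x9, S = E(K, T) = 0x4; 0xA ⊕ 0x4 = 0xE.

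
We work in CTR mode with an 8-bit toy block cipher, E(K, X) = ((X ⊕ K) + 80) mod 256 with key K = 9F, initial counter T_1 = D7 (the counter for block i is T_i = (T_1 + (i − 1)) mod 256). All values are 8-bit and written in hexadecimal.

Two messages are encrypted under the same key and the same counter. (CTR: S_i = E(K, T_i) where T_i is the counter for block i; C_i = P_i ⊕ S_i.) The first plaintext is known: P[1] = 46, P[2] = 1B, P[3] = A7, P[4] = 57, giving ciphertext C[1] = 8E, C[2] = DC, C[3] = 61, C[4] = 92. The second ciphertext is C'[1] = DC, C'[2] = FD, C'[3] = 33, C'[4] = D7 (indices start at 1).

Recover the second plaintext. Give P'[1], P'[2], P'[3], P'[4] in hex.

P'[1] = 14, P'[2] = 3A, P'[3] = F5, P'[4] = 12

In CTR with a reused counter, both messages share the same keystream S_i, so C_i ⊕ C'_i = P_i ⊕ P'_i and thus P'_i = P_i ⊕ C_i ⊕ C'_i.
P'[1]: 46 ⊕ 8E ⊕ DC = 14.
P'[2]: 1B ⊕ DC ⊕ FD = 3A.
P'[3]: A7 ⊕ 61 ⊕ 33 = F5.
P'[4]: 57 ⊕ 92 ⊕ D7 = 12.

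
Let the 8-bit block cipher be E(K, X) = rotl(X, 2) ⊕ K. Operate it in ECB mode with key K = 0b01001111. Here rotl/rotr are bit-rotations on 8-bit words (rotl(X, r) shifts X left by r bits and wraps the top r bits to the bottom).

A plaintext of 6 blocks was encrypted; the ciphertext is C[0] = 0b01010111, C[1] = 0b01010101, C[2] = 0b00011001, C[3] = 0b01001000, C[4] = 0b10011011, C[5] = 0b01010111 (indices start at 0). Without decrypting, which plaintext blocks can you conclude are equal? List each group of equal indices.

P[0] = P[5]

ECB encrypts each block independently with the same key, so equal ciphertext blocks imply equal plaintext blocks.
C[0] = C[5] = 0b01010111, so P[0] = P[5].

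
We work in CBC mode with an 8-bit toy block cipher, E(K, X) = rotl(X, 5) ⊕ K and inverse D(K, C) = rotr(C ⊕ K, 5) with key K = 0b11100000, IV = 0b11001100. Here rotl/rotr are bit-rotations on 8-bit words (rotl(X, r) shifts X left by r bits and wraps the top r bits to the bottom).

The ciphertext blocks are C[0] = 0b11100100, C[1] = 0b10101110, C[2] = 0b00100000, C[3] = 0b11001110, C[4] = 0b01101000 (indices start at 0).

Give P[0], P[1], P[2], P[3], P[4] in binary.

P[0] = 0b11101100, P[1] = 0b10010110, P[2] = 0b10101000, P[3] = 0b01010001, P[4] = 0b10001010

CBC decryption: P_i = D(K, C_i) ⊕ C_{i−1}, with C_{−1} = IV.
P[0]: D(K, 0b11100100) = 0b00100000; 0b00100000 ⊕ 0b11001100 = 0b11101100.
P[1]: D(K, 0b10101110) = 0b01110010; 0b01110010 ⊕ 0b11100100 = 0b10010110.
P[2]: D(K, 0b00100000) = 0b00000110; 0b00000110 ⊕ 0b10101110 = 0b10101000.
P[3]: D(K, 0b11001110) = 0b01110001; 0b01110001 ⊕ 0b00100000 = 0b01010001.
P[4]: D(K, 0b01101000) = 0b01000100; 0b01000100 ⊕ 0b11001110 = 0b10001010.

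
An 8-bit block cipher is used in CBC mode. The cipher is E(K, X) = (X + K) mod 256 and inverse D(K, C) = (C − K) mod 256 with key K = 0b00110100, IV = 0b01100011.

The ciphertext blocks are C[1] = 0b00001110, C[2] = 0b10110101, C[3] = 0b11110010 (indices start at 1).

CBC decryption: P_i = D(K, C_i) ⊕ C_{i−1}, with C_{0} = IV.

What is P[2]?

P[2] = 0b10001111

P[2]: D(K, 0b10110101) = 0b10000001; 0b10000001 ⊕ 0b00001110 = 0b10001111.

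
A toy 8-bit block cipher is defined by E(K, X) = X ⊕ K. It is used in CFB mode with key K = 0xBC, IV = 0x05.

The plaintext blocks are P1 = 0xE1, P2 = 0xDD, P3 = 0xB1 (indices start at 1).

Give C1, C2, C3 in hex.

C1 = 0x58, C2 = 0x39, C3 = 0x34

CFB encryption: C_i = P_i ⊕ E(K, C_{i−1}), with C_{0} = IV.
C1: E(K, 0x05) = 0xB9; 0xE1 ⊕ 0xB9 = 0x58.
C2: E(K, 0x58) = 0xE4; 0xDD ⊕ 0xE4 = 0x39.
C3: E(K, 0x39) = 0x85; 0xB1 ⊕ 0x85 = 0x34.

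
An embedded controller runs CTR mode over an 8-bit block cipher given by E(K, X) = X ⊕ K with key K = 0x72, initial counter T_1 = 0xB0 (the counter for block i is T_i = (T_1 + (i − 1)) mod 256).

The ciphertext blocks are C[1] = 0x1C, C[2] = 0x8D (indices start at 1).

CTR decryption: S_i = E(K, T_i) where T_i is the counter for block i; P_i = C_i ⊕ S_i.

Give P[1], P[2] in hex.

P[1]: T = 0xB0, S = E(K, T) = 0xC2; 0x1C ⊕ 0xC2 = 0xDE.
P[2]: T = 0xB1, S = E(K, T) = 0xC3; 0x8D ⊕ 0xC3 = 0x4E.

P[1] = 0xDE, P[2] = 0x4E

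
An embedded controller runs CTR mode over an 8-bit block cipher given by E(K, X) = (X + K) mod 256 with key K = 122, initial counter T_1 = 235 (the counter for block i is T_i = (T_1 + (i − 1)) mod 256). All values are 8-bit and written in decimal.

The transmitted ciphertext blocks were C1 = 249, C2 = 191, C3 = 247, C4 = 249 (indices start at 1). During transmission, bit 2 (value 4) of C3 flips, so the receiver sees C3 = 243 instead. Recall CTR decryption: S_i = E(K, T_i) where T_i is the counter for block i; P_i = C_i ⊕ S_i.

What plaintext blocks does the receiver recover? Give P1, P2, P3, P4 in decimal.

P1 = 156, P2 = 217, P3 = 148, P4 = 145

Only C3 changed, to 243. In CTR, a change in C_i flips the same bit in P_i only; the keystream is unaffected. Decrypting the received ciphertext:
P1: T = 235, S = E(K, T) = 101; 249 ⊕ 101 = 156.
P2: T = 236, S = E(K, T) = 102; 191 ⊕ 102 = 217.
P3: T = 237, S = E(K, T) = 103; 243 ⊕ 103 = 148.
P4: T = 238, S = E(K, T) = 104; 249 ⊕ 104 = 145.
Blocks that differ from the original plaintext: P3.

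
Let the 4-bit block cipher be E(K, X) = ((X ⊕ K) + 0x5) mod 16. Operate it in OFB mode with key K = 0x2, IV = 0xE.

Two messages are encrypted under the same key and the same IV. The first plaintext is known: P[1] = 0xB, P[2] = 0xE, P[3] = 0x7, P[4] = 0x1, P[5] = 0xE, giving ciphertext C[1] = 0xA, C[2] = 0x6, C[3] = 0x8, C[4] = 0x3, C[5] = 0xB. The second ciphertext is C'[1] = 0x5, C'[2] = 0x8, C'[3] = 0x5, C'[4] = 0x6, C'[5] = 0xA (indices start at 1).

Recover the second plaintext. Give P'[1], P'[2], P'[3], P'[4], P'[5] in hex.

P'[1] = 0x4, P'[2] = 0x0, P'[3] = 0xA, P'[4] = 0x4, P'[5] = 0xF

In OFB with a reused IV, both messages share the same keystream S_i, so C_i ⊕ C'_i = P_i ⊕ P'_i and thus P'_i = P_i ⊕ C_i ⊕ C'_i.
P'[1]: 0xB ⊕ 0xA ⊕ 0x5 = 0x4.
P'[2]: 0xE ⊕ 0x6 ⊕ 0x8 = 0x0.
P'[3]: 0x7 ⊕ 0x8 ⊕ 0x5 = 0xA.
P'[4]: 0x1 ⊕ 0x3 ⊕ 0x6 = 0x4.
P'[5]: 0xE ⊕ 0xB ⊕ 0xA = 0xF.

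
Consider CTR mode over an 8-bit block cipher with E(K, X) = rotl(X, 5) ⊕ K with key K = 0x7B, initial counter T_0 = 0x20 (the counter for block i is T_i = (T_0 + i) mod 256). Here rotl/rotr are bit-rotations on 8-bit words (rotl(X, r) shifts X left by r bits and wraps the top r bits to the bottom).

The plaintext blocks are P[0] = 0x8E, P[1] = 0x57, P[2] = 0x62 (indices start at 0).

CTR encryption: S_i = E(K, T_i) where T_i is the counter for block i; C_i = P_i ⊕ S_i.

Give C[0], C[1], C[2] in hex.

C[0]: T = 0x20, S = E(K, T) = 0x7F; 0x8E ⊕ 0x7F = 0xF1.
C[1]: T = 0x21, S = E(K, T) = 0x5F; 0x57 ⊕ 0x5F = 0x08.
C[2]: T = 0x22, S = E(K, T) = 0x3F; 0x62 ⊕ 0x3F = 0x5D.

C[0] = 0xF1, C[1] = 0x08, C[2] = 0x5D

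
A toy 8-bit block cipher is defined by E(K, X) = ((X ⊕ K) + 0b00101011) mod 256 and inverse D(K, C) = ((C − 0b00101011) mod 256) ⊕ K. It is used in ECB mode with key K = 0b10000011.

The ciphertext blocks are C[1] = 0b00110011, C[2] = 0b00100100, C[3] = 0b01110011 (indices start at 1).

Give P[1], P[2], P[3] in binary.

P[1] = 0b10001011, P[2] = 0b01111010, P[3] = 0b11001011

ECB decryption: P_i = D(K, C_i).
P[1]: D(K, 0b00110011) = 0b10001011.
P[2]: D(K, 0b00100100) = 0b01111010.
P[3]: D(K, 0b01110011) = 0b11001011.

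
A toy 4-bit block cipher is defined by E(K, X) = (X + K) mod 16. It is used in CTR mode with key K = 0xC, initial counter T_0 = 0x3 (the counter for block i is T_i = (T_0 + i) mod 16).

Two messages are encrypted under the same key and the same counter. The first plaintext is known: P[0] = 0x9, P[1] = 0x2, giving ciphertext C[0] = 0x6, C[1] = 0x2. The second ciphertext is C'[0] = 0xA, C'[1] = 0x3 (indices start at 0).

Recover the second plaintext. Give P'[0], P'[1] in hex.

In CTR with a reused counter, both messages share the same keystream S_i, so C_i ⊕ C'_i = P_i ⊕ P'_i and thus P'_i = P_i ⊕ C_i ⊕ C'_i.
P'[0]: 0x9 ⊕ 0x6 ⊕ 0xA = 0x5.
P'[1]: 0x2 ⊕ 0x2 ⊕ 0x3 = 0x3.

P'[0] = 0x5, P'[1] = 0x3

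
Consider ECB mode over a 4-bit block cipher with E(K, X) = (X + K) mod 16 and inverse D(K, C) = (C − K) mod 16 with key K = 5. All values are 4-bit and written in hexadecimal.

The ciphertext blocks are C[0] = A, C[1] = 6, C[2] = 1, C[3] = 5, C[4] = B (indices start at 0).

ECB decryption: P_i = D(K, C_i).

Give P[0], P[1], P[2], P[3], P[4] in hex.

P[0]: D(K, A) = 5.
P[1]: D(K, 6) = 1.
P[2]: D(K, 1) = C.
P[3]: D(K, 5) = 0.
P[4]: D(K, B) = 6.

P[0] = 5, P[1] = 1, P[2] = C, P[3] = 0, P[4] = 6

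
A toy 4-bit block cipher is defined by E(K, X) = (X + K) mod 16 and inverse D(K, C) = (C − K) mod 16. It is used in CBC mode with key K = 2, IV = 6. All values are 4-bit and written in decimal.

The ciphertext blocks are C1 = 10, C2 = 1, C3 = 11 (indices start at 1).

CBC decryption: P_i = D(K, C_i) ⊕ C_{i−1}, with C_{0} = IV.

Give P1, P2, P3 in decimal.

P1: D(K, 10) = 8; 8 ⊕ 6 = 14.
P2: D(K, 1) = 15; 15 ⊕ 10 = 5.
P3: D(K, 11) = 9; 9 ⊕ 1 = 8.

P1 = 14, P2 = 5, P3 = 8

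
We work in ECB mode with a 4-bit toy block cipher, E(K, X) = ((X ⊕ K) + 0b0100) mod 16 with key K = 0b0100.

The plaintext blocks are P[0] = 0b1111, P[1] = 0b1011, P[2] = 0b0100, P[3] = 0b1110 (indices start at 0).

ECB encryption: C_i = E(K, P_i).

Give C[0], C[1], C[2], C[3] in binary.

C[0]: E(K, 0b1111) = 0b1111.
C[1]: E(K, 0b1011) = 0b0011.
C[2]: E(K, 0b0100) = 0b0100.
C[3]: E(K, 0b1110) = 0b1110.

C[0] = 0b1111, C[1] = 0b0011, C[2] = 0b0100, C[3] = 0b1110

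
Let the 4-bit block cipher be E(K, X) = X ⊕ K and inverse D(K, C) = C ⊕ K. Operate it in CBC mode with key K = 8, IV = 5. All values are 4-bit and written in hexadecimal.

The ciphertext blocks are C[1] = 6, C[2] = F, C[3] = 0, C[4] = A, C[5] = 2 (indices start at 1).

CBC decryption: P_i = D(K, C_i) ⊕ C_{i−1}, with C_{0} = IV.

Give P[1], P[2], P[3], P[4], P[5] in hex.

P[1] = B, P[2] = 1, P[3] = 7, P[4] = 2, P[5] = 0

P[1]: D(K, 6) = E; E ⊕ 5 = B.
P[2]: D(K, F) = 7; 7 ⊕ 6 = 1.
P[3]: D(K, 0) = 8; 8 ⊕ F = 7.
P[4]: D(K, A) = 2; 2 ⊕ 0 = 2.
P[5]: D(K, 2) = A; A ⊕ A = 0.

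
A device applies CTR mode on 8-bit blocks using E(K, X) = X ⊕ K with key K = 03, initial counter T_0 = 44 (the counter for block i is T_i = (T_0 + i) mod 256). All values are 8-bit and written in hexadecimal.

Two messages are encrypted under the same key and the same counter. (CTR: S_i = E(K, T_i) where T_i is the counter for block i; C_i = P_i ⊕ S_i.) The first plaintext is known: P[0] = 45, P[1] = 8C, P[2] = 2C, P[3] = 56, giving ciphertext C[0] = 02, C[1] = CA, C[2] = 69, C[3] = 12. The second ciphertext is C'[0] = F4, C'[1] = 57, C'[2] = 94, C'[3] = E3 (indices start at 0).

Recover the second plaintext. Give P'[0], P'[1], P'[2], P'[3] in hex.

P'[0] = B3, P'[1] = 11, P'[2] = D1, P'[3] = A7

In CTR with a reused counter, both messages share the same keystream S_i, so C_i ⊕ C'_i = P_i ⊕ P'_i and thus P'_i = P_i ⊕ C_i ⊕ C'_i.
P'[0]: 45 ⊕ 02 ⊕ F4 = B3.
P'[1]: 8C ⊕ CA ⊕ 57 = 11.
P'[2]: 2C ⊕ 69 ⊕ 94 = D1.
P'[3]: 56 ⊕ 12 ⊕ E3 = A7.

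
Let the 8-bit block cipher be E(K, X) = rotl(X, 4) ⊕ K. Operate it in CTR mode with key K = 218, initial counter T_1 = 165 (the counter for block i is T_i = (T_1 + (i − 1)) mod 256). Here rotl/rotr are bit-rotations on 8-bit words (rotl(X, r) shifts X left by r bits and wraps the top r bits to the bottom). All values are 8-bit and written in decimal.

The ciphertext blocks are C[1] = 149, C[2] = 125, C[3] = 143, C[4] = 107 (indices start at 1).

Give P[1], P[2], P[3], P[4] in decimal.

P[1] = 21, P[2] = 205, P[3] = 47, P[4] = 59

CTR decryption: S_i = E(K, T_i) where T_i is the counter for block i; P_i = C_i ⊕ S_i.
P[1]: T = 165, S = E(K, T) = 128; 149 ⊕ 128 = 21.
P[2]: T = 166, S = E(K, T) = 176; 125 ⊕ 176 = 205.
P[3]: T = 167, S = E(K, T) = 160; 143 ⊕ 160 = 47.
P[4]: T = 168, S = E(K, T) = 80; 107 ⊕ 80 = 59.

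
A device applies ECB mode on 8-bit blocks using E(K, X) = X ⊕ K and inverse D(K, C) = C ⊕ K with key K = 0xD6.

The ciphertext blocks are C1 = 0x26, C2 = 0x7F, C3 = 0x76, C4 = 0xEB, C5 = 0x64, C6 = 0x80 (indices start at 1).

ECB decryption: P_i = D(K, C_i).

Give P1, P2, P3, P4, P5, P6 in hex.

P1 = 0xF0, P2 = 0xA9, P3 = 0xA0, P4 = 0x3D, P5 = 0xB2, P6 = 0x56

P1: D(K, 0x26) = 0xF0.
P2: D(K, 0x7F) = 0xA9.
P3: D(K, 0x76) = 0xA0.
P4: D(K, 0xEB) = 0x3D.
P5: D(K, 0x64) = 0xB2.
P6: D(K, 0x80) = 0x56.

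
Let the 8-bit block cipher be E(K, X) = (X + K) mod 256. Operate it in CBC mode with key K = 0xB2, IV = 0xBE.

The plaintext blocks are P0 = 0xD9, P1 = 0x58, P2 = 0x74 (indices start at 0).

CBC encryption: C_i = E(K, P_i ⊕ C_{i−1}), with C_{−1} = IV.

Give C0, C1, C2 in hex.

C0: P0 ⊕ 0xBE = 0x67; E(K, 0x67) = 0x19.
C1: P1 ⊕ 0x19 = 0x41; E(K, 0x41) = 0xF3.
C2: P2 ⊕ 0xF3 = 0x87; E(K, 0x87) = 0x39.

C0 = 0x19, C1 = 0xF3, C2 = 0x39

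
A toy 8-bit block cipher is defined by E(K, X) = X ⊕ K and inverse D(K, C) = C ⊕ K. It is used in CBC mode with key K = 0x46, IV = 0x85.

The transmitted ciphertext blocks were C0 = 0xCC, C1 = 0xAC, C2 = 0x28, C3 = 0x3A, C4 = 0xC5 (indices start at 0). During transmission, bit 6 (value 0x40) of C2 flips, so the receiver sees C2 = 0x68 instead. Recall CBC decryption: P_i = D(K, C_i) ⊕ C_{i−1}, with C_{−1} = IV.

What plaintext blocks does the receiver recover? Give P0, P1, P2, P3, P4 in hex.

P0 = 0x0F, P1 = 0x26, P2 = 0x82, P3 = 0x14, P4 = 0xB9

Only C2 changed, to 0x68. In CBC, a change in C_i garbles P_i and flips the same bit in P_{i+1}. Decrypting the received ciphertext:
P0: D(K, 0xCC) = 0x8A; 0x8A ⊕ 0x85 = 0x0F.
P1: D(K, 0xAC) = 0xEA; 0xEA ⊕ 0xCC = 0x26.
P2: D(K, 0x68) = 0x2E; 0x2E ⊕ 0xAC = 0x82.
P3: D(K, 0x3A) = 0x7C; 0x7C ⊕ 0x68 = 0x14.
P4: D(K, 0xC5) = 0x83; 0x83 ⊕ 0x3A = 0xB9.
Blocks that differ from the original plaintext: P2, P3.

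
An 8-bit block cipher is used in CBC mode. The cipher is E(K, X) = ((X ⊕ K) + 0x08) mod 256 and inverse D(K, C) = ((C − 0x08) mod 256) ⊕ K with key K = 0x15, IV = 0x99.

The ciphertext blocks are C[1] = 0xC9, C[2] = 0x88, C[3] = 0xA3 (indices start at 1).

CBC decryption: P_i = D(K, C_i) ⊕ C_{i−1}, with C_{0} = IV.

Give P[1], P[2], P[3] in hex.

P[1] = 0x4D, P[2] = 0x5C, P[3] = 0x06

P[1]: D(K, 0xC9) = 0xD4; 0xD4 ⊕ 0x99 = 0x4D.
P[2]: D(K, 0x88) = 0x95; 0x95 ⊕ 0xC9 = 0x5C.
P[3]: D(K, 0xA3) = 0x8E; 0x8E ⊕ 0x88 = 0x06.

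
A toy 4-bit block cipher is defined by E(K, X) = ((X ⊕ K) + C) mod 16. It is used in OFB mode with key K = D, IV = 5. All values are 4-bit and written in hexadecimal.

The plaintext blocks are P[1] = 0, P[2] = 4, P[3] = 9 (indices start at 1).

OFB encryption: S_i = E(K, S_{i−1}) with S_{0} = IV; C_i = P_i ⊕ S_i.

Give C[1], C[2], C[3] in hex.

C[1] = 4, C[2] = 1, C[3] = D

C[1]: S = E(K, 5) = 4; 0 ⊕ 4 = 4.
C[2]: S = E(K, 4) = 5; 4 ⊕ 5 = 1.
C[3]: S = E(K, 5) = 4; 9 ⊕ 4 = D.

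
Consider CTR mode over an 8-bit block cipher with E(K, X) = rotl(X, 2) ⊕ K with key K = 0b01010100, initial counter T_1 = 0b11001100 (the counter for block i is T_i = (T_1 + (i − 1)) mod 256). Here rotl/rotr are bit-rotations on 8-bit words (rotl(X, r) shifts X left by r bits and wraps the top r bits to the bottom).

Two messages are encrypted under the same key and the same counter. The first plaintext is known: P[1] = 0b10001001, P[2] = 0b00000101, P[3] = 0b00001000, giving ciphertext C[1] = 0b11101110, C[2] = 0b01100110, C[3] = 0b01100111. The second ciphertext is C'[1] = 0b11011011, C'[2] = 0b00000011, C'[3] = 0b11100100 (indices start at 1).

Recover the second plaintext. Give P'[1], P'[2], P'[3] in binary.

In CTR with a reused counter, both messages share the same keystream S_i, so C_i ⊕ C'_i = P_i ⊕ P'_i and thus P'_i = P_i ⊕ C_i ⊕ C'_i.
P'[1]: 0b10001001 ⊕ 0b11101110 ⊕ 0b11011011 = 0b10111100.
P'[2]: 0b00000101 ⊕ 0b01100110 ⊕ 0b00000011 = 0b01100000.
P'[3]: 0b00001000 ⊕ 0b01100111 ⊕ 0b11100100 = 0b10001011.

P'[1] = 0b10111100, P'[2] = 0b01100000, P'[3] = 0b10001011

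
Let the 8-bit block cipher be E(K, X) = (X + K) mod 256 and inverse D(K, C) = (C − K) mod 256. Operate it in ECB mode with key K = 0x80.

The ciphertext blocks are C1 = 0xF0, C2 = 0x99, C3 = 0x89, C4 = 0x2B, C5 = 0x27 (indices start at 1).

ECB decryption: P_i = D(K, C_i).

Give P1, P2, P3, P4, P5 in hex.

P1 = 0x70, P2 = 0x19, P3 = 0x09, P4 = 0xAB, P5 = 0xA7

P1: D(K, 0xF0) = 0x70.
P2: D(K, 0x99) = 0x19.
P3: D(K, 0x89) = 0x09.
P4: D(K, 0x2B) = 0xAB.
P5: D(K, 0x27) = 0xA7.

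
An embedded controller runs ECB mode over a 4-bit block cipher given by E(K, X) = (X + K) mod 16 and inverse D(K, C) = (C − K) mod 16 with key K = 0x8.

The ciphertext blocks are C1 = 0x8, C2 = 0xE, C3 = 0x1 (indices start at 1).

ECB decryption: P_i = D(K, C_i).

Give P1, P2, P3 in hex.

P1: D(K, 0x8) = 0x0.
P2: D(K, 0xE) = 0x6.
P3: D(K, 0x1) = 0x9.

P1 = 0x0, P2 = 0x6, P3 = 0x9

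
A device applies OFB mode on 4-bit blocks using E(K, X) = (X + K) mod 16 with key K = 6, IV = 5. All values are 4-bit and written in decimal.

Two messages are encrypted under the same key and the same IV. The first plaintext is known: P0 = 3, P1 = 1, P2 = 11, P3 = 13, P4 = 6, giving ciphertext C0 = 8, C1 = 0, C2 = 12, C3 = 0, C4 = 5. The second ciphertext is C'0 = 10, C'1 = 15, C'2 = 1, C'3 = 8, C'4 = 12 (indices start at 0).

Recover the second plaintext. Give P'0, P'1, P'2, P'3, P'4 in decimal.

P'0 = 1, P'1 = 14, P'2 = 6, P'3 = 5, P'4 = 15

In OFB with a reused IV, both messages share the same keystream S_i, so C_i ⊕ C'_i = P_i ⊕ P'_i and thus P'_i = P_i ⊕ C_i ⊕ C'_i.
P'0: 3 ⊕ 8 ⊕ 10 = 1.
P'1: 1 ⊕ 0 ⊕ 15 = 14.
P'2: 11 ⊕ 12 ⊕ 1 = 6.
P'3: 13 ⊕ 0 ⊕ 8 = 5.
P'4: 6 ⊕ 5 ⊕ 12 = 15.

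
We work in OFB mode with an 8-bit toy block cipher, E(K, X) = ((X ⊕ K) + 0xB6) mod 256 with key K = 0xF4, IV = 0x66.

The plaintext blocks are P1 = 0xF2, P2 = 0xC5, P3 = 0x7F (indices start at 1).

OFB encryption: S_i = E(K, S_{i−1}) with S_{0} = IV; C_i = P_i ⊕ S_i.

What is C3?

C1: S = E(K, 0x66) = 0x48; 0xF2 ⊕ 0x48 = 0xBA.
C2: S = E(K, 0x48) = 0x72; 0xC5 ⊕ 0x72 = 0xB7.
C3: S = E(K, 0x72) = 0x3C; 0x7F ⊕ 0x3C = 0x43.

C3 = 0x43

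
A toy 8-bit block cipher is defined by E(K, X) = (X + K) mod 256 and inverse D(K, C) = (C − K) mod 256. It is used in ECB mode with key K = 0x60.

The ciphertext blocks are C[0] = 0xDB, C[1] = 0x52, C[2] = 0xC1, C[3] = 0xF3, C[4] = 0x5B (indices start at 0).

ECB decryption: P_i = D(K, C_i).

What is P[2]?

P[2] = 0x61

P[2]: D(K, 0xC1) = 0x61.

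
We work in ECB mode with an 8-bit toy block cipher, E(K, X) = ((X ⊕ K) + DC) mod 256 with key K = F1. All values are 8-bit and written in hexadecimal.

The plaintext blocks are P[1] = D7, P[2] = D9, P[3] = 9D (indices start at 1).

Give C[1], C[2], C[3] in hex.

ECB encryption: C_i = E(K, P_i).
C[1]: E(K, D7) = 02.
C[2]: E(K, D9) = 04.
C[3]: E(K, 9D) = 48.

C[1] = 02, C[2] = 04, C[3] = 48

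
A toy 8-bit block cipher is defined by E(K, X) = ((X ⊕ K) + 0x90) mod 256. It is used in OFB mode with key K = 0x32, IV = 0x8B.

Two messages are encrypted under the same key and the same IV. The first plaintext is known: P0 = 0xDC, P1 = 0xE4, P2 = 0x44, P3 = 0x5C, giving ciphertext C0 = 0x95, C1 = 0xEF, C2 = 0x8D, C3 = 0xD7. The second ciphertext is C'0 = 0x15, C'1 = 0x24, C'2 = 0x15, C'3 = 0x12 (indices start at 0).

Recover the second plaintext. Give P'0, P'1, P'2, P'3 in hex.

P'0 = 0x5C, P'1 = 0x2F, P'2 = 0xDC, P'3 = 0x99

In OFB with a reused IV, both messages share the same keystream S_i, so C_i ⊕ C'_i = P_i ⊕ P'_i and thus P'_i = P_i ⊕ C_i ⊕ C'_i.
P'0: 0xDC ⊕ 0x95 ⊕ 0x15 = 0x5C.
P'1: 0xE4 ⊕ 0xEF ⊕ 0x24 = 0x2F.
P'2: 0x44 ⊕ 0x8D ⊕ 0x15 = 0xDC.
P'3: 0x5C ⊕ 0xD7 ⊕ 0x12 = 0x99.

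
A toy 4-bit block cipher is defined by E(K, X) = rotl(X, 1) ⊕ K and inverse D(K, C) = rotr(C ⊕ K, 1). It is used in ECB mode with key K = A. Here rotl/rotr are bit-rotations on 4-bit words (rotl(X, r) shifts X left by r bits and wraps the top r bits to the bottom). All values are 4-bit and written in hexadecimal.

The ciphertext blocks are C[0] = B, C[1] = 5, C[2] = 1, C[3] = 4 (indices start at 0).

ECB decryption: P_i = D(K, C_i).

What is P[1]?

P[1] = F

P[1]: D(K, 5) = F.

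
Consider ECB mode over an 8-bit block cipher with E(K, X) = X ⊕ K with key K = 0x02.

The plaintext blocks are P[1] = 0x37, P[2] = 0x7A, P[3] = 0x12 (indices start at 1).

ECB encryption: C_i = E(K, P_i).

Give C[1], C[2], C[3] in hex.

C[1] = 0x35, C[2] = 0x78, C[3] = 0x10

C[1]: E(K, 0x37) = 0x35.
C[2]: E(K, 0x7A) = 0x78.
C[3]: E(K, 0x12) = 0x10.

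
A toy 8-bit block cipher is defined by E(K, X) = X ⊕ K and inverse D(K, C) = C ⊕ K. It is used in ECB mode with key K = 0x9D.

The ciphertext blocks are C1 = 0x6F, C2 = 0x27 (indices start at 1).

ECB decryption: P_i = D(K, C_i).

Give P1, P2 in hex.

P1 = 0xF2, P2 = 0xBA

P1: D(K, 0x6F) = 0xF2.
P2: D(K, 0x27) = 0xBA.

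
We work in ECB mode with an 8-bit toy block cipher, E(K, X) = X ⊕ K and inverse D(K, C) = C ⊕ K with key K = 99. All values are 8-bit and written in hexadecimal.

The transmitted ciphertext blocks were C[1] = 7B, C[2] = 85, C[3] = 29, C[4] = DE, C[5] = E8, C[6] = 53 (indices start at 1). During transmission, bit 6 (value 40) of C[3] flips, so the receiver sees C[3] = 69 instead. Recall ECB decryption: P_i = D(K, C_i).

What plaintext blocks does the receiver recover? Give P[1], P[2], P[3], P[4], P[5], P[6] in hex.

P[1] = E2, P[2] = 1C, P[3] = F0, P[4] = 47, P[5] = 71, P[6] = CA

Only C[3] changed, to 69. In ECB, a change in C_i affects only P_i. Decrypting the received ciphertext:
P[1]: D(K, 7B) = E2.
P[2]: D(K, 85) = 1C.
P[3]: D(K, 69) = F0.
P[4]: D(K, DE) = 47.
P[5]: D(K, E8) = 71.
P[6]: D(K, 53) = CA.
Blocks that differ from the original plaintext: P[3].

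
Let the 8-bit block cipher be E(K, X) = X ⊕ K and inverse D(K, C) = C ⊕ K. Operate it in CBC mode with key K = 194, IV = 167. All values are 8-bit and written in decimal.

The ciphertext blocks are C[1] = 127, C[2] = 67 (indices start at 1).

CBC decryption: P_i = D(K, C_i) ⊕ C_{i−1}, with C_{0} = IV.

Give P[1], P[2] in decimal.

P[1] = 26, P[2] = 254

P[1]: D(K, 127) = 189; 189 ⊕ 167 = 26.
P[2]: D(K, 67) = 129; 129 ⊕ 127 = 254.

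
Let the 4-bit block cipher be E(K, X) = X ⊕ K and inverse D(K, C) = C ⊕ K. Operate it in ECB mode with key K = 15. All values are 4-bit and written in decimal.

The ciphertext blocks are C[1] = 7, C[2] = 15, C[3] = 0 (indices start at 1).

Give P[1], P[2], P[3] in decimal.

P[1] = 8, P[2] = 0, P[3] = 15

ECB decryption: P_i = D(K, C_i).
P[1]: D(K, 7) = 8.
P[2]: D(K, 15) = 0.
P[3]: D(K, 0) = 15.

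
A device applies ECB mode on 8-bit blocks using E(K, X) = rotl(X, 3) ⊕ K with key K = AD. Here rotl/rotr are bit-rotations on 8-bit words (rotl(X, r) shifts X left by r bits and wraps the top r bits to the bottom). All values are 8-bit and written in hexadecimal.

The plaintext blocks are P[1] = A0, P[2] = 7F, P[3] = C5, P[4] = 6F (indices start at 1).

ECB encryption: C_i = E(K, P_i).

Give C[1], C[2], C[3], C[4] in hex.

C[1]: E(K, A0) = A8.
C[2]: E(K, 7F) = 56.
C[3]: E(K, C5) = 83.
C[4]: E(K, 6F) = D6.

C[1] = A8, C[2] = 56, C[3] = 83, C[4] = D6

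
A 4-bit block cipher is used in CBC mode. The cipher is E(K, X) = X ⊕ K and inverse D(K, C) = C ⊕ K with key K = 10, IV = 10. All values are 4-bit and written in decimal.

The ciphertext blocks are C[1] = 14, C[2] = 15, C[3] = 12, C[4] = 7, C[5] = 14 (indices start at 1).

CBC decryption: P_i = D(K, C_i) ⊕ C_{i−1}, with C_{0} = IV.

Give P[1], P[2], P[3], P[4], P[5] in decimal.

P[1] = 14, P[2] = 11, P[3] = 9, P[4] = 1, P[5] = 3

P[1]: D(K, 14) = 4; 4 ⊕ 10 = 14.
P[2]: D(K, 15) = 5; 5 ⊕ 14 = 11.
P[3]: D(K, 12) = 6; 6 ⊕ 15 = 9.
P[4]: D(K, 7) = 13; 13 ⊕ 12 = 1.
P[5]: D(K, 14) = 4; 4 ⊕ 7 = 3.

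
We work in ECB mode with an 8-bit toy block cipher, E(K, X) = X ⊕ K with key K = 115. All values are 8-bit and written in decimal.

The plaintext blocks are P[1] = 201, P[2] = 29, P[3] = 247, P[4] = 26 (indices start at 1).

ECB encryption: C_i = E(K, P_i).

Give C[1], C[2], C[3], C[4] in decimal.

C[1] = 186, C[2] = 110, C[3] = 132, C[4] = 105

C[1]: E(K, 201) = 186.
C[2]: E(K, 29) = 110.
C[3]: E(K, 247) = 132.
C[4]: E(K, 26) = 105.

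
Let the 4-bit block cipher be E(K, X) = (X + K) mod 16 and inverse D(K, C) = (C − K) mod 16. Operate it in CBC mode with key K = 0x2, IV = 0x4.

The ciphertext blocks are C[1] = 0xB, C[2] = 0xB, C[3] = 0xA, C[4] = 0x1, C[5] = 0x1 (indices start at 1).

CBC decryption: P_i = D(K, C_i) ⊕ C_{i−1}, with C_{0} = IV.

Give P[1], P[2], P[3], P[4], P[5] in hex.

P[1]: D(K, 0xB) = 0x9; 0x9 ⊕ 0x4 = 0xD.
P[2]: D(K, 0xB) = 0x9; 0x9 ⊕ 0xB = 0x2.
P[3]: D(K, 0xA) = 0x8; 0x8 ⊕ 0xB = 0x3.
P[4]: D(K, 0x1) = 0xF; 0xF ⊕ 0xA = 0x5.
P[5]: D(K, 0x1) = 0xF; 0xF ⊕ 0x1 = 0xE.

P[1] = 0xD, P[2] = 0x2, P[3] = 0x3, P[4] = 0x5, P[5] = 0xE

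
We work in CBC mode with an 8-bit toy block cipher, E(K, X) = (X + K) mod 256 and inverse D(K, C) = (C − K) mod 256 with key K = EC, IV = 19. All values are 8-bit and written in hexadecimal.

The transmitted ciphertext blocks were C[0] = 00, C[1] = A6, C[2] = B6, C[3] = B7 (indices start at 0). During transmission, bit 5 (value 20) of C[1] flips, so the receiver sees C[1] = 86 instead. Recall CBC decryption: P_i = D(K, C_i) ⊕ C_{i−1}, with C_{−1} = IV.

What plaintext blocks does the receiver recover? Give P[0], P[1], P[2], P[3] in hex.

Only C[1] changed, to 86. In CBC, a change in C_i garbles P_i and flips the same bit in P_{i+1}. Decrypting the received ciphertext:
P[0]: D(K, 00) = 14; 14 ⊕ 19 = 0D.
P[1]: D(K, 86) = 9A; 9A ⊕ 00 = 9A.
P[2]: D(K, B6) = CA; CA ⊕ 86 = 4C.
P[3]: D(K, B7) = CB; CB ⊕ B6 = 7D.
Blocks that differ from the original plaintext: P[1], P[2].

P[0] = 0D, P[1] = 9A, P[2] = 4C, P[3] = 7D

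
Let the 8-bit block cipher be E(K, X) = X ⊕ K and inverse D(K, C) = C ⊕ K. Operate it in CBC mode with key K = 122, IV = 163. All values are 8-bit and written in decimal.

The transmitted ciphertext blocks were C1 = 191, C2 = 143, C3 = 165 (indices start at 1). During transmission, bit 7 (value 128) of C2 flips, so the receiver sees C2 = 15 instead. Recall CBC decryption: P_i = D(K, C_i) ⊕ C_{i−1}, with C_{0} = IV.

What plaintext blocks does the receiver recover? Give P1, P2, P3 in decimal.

P1 = 102, P2 = 202, P3 = 208

Only C2 changed, to 15. In CBC, a change in C_i garbles P_i and flips the same bit in P_{i+1}. Decrypting the received ciphertext:
P1: D(K, 191) = 197; 197 ⊕ 163 = 102.
P2: D(K, 15) = 117; 117 ⊕ 191 = 202.
P3: D(K, 165) = 223; 223 ⊕ 15 = 208.
Blocks that differ from the original plaintext: P2, P3.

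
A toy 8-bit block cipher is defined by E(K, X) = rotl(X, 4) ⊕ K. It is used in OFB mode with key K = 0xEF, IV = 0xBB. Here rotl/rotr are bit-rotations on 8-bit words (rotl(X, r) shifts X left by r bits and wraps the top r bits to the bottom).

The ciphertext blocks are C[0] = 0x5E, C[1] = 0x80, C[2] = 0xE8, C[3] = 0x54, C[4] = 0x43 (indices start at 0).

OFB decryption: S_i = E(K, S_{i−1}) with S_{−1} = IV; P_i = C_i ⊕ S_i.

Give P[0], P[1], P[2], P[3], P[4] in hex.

P[0]: S = E(K, 0xBB) = 0x54; 0x5E ⊕ 0x54 = 0x0A.
P[1]: S = E(K, 0x54) = 0xAA; 0x80 ⊕ 0xAA = 0x2A.
P[2]: S = E(K, 0xAA) = 0x45; 0xE8 ⊕ 0x45 = 0xAD.
P[3]: S = E(K, 0x45) = 0xBB; 0x54 ⊕ 0xBB = 0xEF.
P[4]: S = E(K, 0xBB) = 0x54; 0x43 ⊕ 0x54 = 0x17.

P[0] = 0x0A, P[1] = 0x2A, P[2] = 0xAD, P[3] = 0xEF, P[4] = 0x17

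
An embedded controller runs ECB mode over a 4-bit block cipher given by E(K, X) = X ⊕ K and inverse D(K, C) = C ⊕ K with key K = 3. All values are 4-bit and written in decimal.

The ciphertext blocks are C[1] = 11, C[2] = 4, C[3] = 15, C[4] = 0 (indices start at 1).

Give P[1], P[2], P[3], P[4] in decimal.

P[1] = 8, P[2] = 7, P[3] = 12, P[4] = 3

ECB decryption: P_i = D(K, C_i).
P[1]: D(K, 11) = 8.
P[2]: D(K, 4) = 7.
P[3]: D(K, 15) = 12.
P[4]: D(K, 0) = 3.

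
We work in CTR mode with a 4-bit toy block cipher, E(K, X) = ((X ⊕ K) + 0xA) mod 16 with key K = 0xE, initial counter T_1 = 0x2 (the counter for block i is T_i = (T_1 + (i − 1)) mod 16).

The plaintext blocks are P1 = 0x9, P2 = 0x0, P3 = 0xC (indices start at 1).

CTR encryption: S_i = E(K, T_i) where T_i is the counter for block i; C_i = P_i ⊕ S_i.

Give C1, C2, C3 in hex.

C1: T = 0x2, S = E(K, T) = 0x6; 0x9 ⊕ 0x6 = 0xF.
C2: T = 0x3, S = E(K, T) = 0x7; 0x0 ⊕ 0x7 = 0x7.
C3: T = 0x4, S = E(K, T) = 0x4; 0xC ⊕ 0x4 = 0x8.

C1 = 0xF, C2 = 0x7, C3 = 0x8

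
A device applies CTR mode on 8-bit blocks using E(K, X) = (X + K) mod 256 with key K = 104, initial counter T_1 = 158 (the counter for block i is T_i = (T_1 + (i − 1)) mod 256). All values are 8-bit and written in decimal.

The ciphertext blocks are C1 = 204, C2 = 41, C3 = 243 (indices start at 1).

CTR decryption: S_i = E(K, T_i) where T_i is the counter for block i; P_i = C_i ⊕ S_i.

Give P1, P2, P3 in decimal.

P1: T = 158, S = E(K, T) = 6; 204 ⊕ 6 = 202.
P2: T = 159, S = E(K, T) = 7; 41 ⊕ 7 = 46.
P3: T = 160, S = E(K, T) = 8; 243 ⊕ 8 = 251.

P1 = 202, P2 = 46, P3 = 251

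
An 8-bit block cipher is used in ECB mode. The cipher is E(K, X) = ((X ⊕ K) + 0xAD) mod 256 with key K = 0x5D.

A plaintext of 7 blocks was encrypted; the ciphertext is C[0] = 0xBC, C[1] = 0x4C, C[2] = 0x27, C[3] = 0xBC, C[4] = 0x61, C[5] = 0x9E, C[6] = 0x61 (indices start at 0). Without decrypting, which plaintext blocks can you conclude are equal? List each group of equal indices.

P[0] = P[3]; P[4] = P[6]

ECB encrypts each block independently with the same key, so equal ciphertext blocks imply equal plaintext blocks.
C[0] = C[3] = 0xBC, so P[0] = P[3].
C[4] = C[6] = 0x61, so P[4] = P[6].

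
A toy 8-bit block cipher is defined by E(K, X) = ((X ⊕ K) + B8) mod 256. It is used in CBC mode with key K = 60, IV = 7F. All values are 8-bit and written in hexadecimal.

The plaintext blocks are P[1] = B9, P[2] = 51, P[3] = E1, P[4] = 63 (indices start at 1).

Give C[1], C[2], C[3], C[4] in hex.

C[1] = 5E, C[2] = 27, C[3] = 5E, C[4] = 15

CBC encryption: C_i = E(K, P_i ⊕ C_{i−1}), with C_{0} = IV.
C[1]: P[1] ⊕ 7F = C6; E(K, C6) = 5E.
C[2]: P[2] ⊕ 5E = 0F; E(K, 0F) = 27.
C[3]: P[3] ⊕ 27 = C6; E(K, C6) = 5E.
C[4]: P[4] ⊕ 5E = 3D; E(K, 3D) = 15.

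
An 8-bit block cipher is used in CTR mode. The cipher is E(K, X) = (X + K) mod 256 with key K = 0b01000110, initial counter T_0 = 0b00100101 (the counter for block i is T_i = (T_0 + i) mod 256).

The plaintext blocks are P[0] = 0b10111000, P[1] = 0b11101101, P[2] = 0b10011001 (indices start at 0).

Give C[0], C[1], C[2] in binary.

CTR encryption: S_i = E(K, T_i) where T_i is the counter for block i; C_i = P_i ⊕ S_i.
C[0]: T = 0b00100101, S = E(K, T) = 0b01101011; 0b10111000 ⊕ 0b01101011 = 0b11010011.
C[1]: T = 0b00100110, S = E(K, T) = 0b01101100; 0b11101101 ⊕ 0b01101100 = 0b10000001.
C[2]: T = 0b00100111, S = E(K, T) = 0b01101101; 0b10011001 ⊕ 0b01101101 = 0b11110100.

C[0] = 0b11010011, C[1] = 0b10000001, C[2] = 0b11110100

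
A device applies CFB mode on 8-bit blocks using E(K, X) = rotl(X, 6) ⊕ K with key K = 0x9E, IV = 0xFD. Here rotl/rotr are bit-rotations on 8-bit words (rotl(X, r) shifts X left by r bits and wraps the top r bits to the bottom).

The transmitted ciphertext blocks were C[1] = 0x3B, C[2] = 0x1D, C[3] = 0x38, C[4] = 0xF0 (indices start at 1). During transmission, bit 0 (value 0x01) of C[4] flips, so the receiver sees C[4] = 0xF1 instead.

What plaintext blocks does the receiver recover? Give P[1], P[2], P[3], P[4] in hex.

P[1] = 0xDA, P[2] = 0x4D, P[3] = 0xE1, P[4] = 0x61

CFB decryption: P_i = C_i ⊕ E(K, C_{i−1}), with C_{0} = IV.
Only C[4] changed, to 0xF1. In CFB, a change in C_i flips the same bit in P_i and garbles P_{i+1}. Decrypting the received ciphertext:
P[1]: E(K, 0xFD) = 0xE1; 0x3B ⊕ 0xE1 = 0xDA.
P[2]: E(K, 0x3B) = 0x50; 0x1D ⊕ 0x50 = 0x4D.
P[3]: E(K, 0x1D) = 0xD9; 0x38 ⊕ 0xD9 = 0xE1.
P[4]: E(K, 0x38) = 0x90; 0xF1 ⊕ 0x90 = 0x61.
Blocks that differ from the original plaintext: P[4].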